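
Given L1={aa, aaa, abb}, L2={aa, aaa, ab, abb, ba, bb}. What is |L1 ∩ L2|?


L1 = {aa, aaa, abb}
L2 = {aa, aaa, ab, abb, ba, bb}
Checking each string in L1 against L2:
  'aa': in L2? Yes
  'aaa': in L2? Yes
  'abb': in L2? Yes
Intersection = {aa, aaa, abb}
|L1 ∩ L2| = 3

3


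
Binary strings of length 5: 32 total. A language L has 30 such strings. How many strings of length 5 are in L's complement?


Alphabet: {0,1}
String length: 5
Total strings of length 5 = 2^5 = 32
Strings in L = 30
Complement = total - |L|
= 32 - 30
= 2

2


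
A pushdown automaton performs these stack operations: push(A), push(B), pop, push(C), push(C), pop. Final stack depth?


Tracing stack operations:
  push(A) -> stack = [A], depth=1
  push(B) -> stack = [A,B], depth=2
  pop -> removed B, stack = [A], depth=1
  push(C) -> stack = [A,C], depth=2
  push(C) -> stack = [A,C,C], depth=3
  pop -> removed C, stack = [A,C], depth=2
Final depth = 2

2


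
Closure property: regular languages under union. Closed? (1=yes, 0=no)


Regular languages are closed under:
- Union (DFA product construction)
- Intersection (DFA product construction)
- Complement (swap accept/reject states)
- Concatenation (NFA construction)
- Kleene star (NFA construction)
union is in this list
Therefore: closed

1


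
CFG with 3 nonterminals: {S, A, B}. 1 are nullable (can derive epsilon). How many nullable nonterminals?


Nonterminals: {S, A, B}
A nonterminal is nullable if it can derive epsilon
Counting nullable nonterminals: 1
Total nullable = 1

1


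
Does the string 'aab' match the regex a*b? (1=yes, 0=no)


Pattern: a*b
String: 'aab'
Pattern requires: zero or more 'a's followed by exactly one 'b'
Found 2 leading 'a's
Remaining: 'b'
Remaining is exactly 'b' -> match
Result: 1

1


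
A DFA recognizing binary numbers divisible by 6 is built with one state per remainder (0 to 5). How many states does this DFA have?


Divisibility by 6 is tracked via the remainder mod 6: 0, 1, ..., 5
The construction assigns one state to each remainder
Number of remainders = 6

6


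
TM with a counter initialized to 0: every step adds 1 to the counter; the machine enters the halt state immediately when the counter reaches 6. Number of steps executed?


Counter starts at 0. Counting sequence:
  Step 1: counter = 1
  Step 2: counter = 2
  Step 3: counter = 3
  Step 4: counter = 4
  Step 5: counter = 5
  Step 6: counter = 6
Counter reached 6 -> halt
Total steps = 6

6


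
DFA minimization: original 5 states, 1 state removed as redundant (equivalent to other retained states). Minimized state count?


Original DFA: 5 states
Redundant states removed: 1
Minimized states = original - removed
= 5 - 1
= 4

4


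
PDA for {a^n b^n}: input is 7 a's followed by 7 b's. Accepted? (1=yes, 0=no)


Language requires equal numbers of a's and b's
PDA pushes for each 'a', pops for each 'b'
Number of a's = 7
Number of b's = 7
7 == 7 -> Accept

1


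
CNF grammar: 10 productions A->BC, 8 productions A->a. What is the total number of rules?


CNF allows two rule forms:
  A -> BC (binary): 10 rules
  A -> a (terminal): 8 rules
Total = 10 + 8 = 18

18


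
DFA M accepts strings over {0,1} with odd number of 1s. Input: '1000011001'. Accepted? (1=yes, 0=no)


DFA has 2 states: q_even (start, accept=no) and q_odd
Processing string '1000011001' character by character:
  Position 0: read '1', 1-count=1 -> q_odd
  Position 1: read '0', 1-count=1 -> q_odd (no change)
  Position 2: read '0', 1-count=1 -> q_odd (no change)
  Position 3: read '0', 1-count=1 -> q_odd (no change)
  Position 4: read '0', 1-count=1 -> q_odd (no change)
  Position 5: read '1', 1-count=2 -> q_even
  Position 6: read '1', 1-count=3 -> q_odd
  Position 7: read '0', 1-count=3 -> q_odd (no change)
  Position 8: read '0', 1-count=3 -> q_odd (no change)
  Position 9: read '1', 1-count=4 -> q_even
Final state: q_even, total 1s = 4 (even); the DFA requires an odd count -> reject

0


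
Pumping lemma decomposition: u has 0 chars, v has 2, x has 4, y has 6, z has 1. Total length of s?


|s| = |u| + |v| + |x| + |y| + |z|
= 0 + 2 + 4 + 6 + 1
= 2 + 4 + 7
= 6 + 7
= 13

13


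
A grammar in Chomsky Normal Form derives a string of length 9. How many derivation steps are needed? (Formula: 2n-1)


Chomsky Normal Form derivation:
String length n = 9
Each step either:
  - Splits a nonterminal into two (n-1 such steps)
  - Converts a nonterminal to terminal (n such steps)
Total = (n-1) + n = 2n - 1
= 2(9) - 1
= 18 - 1
= 17

17


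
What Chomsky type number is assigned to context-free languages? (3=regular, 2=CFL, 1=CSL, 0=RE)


Chomsky hierarchy levels:
  Type 3: Regular (DFA/NFA/regex)
  Type 2: Context-free (PDA)
  Type 1: Context-sensitive
  Type 0: Recursively enumerable (TM)
'context-free' corresponds to Type 2

2


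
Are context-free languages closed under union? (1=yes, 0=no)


CFL closure properties:
  Closed under: union, concatenation, Kleene star
  NOT closed under: intersection, complement
Operation 'union' is in closed list -> Yes (closed)

1


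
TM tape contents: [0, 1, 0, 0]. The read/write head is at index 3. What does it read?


Tape: [0, 1, 0, 0]
Positions: 0 1 2 3
Values:    0 1 0 0
Head at position 3
tape[3] = 0

0


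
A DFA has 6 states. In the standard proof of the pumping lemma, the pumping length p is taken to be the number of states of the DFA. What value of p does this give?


Pumping lemma for regular languages (standard proof):
Take p = |Q|, the number of DFA states.
Any string of length >= |Q| passes through |Q|+1 states while reading its first |Q| symbols,
so by pigeonhole some state repeats, giving the loop that can be pumped.
Here |Q| = 6
Therefore the proof uses p = 6

6


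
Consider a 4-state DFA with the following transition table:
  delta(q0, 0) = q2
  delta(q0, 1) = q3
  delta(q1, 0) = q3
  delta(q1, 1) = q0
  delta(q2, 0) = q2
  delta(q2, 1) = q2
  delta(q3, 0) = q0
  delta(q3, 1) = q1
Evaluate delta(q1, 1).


Looking up transition function:
delta(q1, 1) in the table
Row: q1, Column: 1
Result: q0

q0


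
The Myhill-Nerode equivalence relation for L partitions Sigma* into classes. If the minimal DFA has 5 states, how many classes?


Myhill-Nerode theorem:
Number of equivalence classes = number of states in minimal DFA
Minimal DFA states = 5
Therefore equivalence classes = 5

5


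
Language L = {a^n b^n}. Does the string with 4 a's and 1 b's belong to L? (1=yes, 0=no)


Language requires equal numbers of a's and b's
PDA pushes for each 'a', pops for each 'b'
Number of a's = 4
Number of b's = 1
4 != 1 -> Reject

0


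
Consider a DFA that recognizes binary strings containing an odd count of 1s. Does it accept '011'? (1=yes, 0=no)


DFA has 2 states: q_even (start, accept=no) and q_odd
Processing string '011' character by character:
  Position 0: read '0', 1-count=0 -> q_even (no change)
  Position 1: read '1', 1-count=1 -> q_odd
  Position 2: read '1', 1-count=2 -> q_even
Final state: q_even, total 1s = 2 (even); the DFA requires an odd count -> reject

0


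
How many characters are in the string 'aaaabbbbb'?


String: 'aaaabbbbb'
Counting characters:
  'a' appears 4 time(s)
  'b' appears 5 time(s)
Total length = 4 + 5 = 9

9


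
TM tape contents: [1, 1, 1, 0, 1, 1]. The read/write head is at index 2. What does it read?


Tape: [1, 1, 1, 0, 1, 1]
Positions: 0 1 2 3 4 5
Values:    1 1 1 0 1 1
Head at position 2
tape[2] = 1

1


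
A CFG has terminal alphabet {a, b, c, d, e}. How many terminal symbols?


Terminal symbols: a, b, c, d, e
Counting each: a (#1), b (#2), c (#3), d (#4), e (#5)
Total = 5

5


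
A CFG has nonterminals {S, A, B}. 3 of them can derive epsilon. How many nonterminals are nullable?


Nonterminals: {S, A, B}
A nonterminal is nullable if it can derive epsilon
Counting nullable nonterminals: 3
Total nullable = 3

3


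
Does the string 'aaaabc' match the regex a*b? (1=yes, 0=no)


Pattern: a*b
String: 'aaaabc'
Pattern requires: zero or more 'a's followed by exactly one 'b'
Found 4 leading 'a's
Remaining: 'bc'
Remaining is not 'b' -> no match
Result: 0

0


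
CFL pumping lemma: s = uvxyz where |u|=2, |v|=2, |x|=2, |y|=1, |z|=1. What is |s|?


|s| = |u| + |v| + |x| + |y| + |z|
= 2 + 2 + 2 + 1 + 1
= 4 + 2 + 2
= 6 + 2
= 8

8


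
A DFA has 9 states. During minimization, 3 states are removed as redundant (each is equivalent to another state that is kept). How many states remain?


Original DFA: 9 states
Redundant states removed: 3
Minimized states = original - removed
= 9 - 3
= 6

6


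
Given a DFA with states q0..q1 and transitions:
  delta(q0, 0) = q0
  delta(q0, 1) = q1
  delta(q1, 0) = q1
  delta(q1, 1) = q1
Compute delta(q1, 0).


Looking up transition function:
delta(q1, 0) in the table
Row: q1, Column: 0
Result: q1

q1


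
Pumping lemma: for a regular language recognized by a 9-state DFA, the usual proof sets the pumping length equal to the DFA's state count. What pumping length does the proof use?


Pumping lemma for regular languages (standard proof):
Take p = |Q|, the number of DFA states.
Any string of length >= |Q| passes through |Q|+1 states while reading its first |Q| symbols,
so by pigeonhole some state repeats, giving the loop that can be pumped.
Here |Q| = 9
Therefore the proof uses p = 9

9


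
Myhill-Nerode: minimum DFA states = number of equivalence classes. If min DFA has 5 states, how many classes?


Myhill-Nerode theorem:
Number of equivalence classes = number of states in minimal DFA
Minimal DFA states = 5
Therefore equivalence classes = 5

5


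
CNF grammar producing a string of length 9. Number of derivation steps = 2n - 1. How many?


Chomsky Normal Form derivation:
String length n = 9
Each step either:
  - Splits a nonterminal into two (n-1 such steps)
  - Converts a nonterminal to terminal (n such steps)
Total = (n-1) + n = 2n - 1
= 2(9) - 1
= 18 - 1
= 17

17


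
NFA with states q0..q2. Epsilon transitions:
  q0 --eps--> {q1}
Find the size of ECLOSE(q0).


Starting from q0
Initialize closure = {q0}
Follow epsilon from q0 -> add q1
Final closure: {q0, q1}
Size = 2

2


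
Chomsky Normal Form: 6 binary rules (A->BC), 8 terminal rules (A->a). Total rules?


CNF allows two rule forms:
  A -> BC (binary): 6 rules
  A -> a (terminal): 8 rules
Total = 6 + 8 = 14

14


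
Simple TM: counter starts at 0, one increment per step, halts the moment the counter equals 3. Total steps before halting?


Counter starts at 0. Counting sequence:
  Step 1: counter = 1
  Step 2: counter = 2
  Step 3: counter = 3
Counter reached 3 -> halt
Total steps = 3

3


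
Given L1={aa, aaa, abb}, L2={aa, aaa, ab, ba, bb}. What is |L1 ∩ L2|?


L1 = {aa, aaa, abb}
L2 = {aa, aaa, ab, ba, bb}
Checking each string in L1 against L2:
  'aa': in L2? Yes
  'aaa': in L2? Yes
  'abb': in L2? No
Intersection = {aa, aaa}
|L1 ∩ L2| = 2

2


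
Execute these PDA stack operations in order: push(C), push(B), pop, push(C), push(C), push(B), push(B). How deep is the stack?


Tracing stack operations:
  push(C) -> stack = [C], depth=1
  push(B) -> stack = [C,B], depth=2
  pop -> removed B, stack = [C], depth=1
  push(C) -> stack = [C,C], depth=2
  push(C) -> stack = [C,C,C], depth=3
  push(B) -> stack = [C,C,C,B], depth=4
  push(B) -> stack = [C,C,C,B,B], depth=5
Final depth = 5

5


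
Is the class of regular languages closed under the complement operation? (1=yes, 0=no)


Regular languages are closed under:
- Union (DFA product construction)
- Intersection (DFA product construction)
- Complement (swap accept/reject states)
- Concatenation (NFA construction)
- Kleene star (NFA construction)
complement is in this list
Therefore: closed

1


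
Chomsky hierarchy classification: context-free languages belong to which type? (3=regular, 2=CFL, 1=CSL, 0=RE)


Chomsky hierarchy levels:
  Type 3: Regular (DFA/NFA/regex)
  Type 2: Context-free (PDA)
  Type 1: Context-sensitive
  Type 0: Recursively enumerable (TM)
'context-free' corresponds to Type 2

2


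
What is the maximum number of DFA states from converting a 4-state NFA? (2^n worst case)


NFA has 4 states
Subset construction: each DFA state = subset of NFA states
Maximum subsets = 2^4
2^4 = 16

16


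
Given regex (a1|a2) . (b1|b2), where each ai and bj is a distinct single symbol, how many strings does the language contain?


First group: 2 alternatives
Second group: 2 alternatives
Concatenation: each choice from group 1 pairs with each from group 2
Total = 2 x 2 = 4

4


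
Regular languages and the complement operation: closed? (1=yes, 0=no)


Regular languages are closed under all standard operations:
- Union: Yes (product construction)
- Intersection: Yes (product construction)
- Complement: Yes (swap accept/reject)
- Concatenation: Yes (NFA construction)
Operation: complement -> Closed

1


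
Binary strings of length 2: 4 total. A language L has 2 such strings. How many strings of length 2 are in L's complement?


Alphabet: {0,1}
String length: 2
Total strings of length 2 = 2^2 = 4
Strings in L = 2
Complement = total - |L|
= 4 - 2
= 2

2


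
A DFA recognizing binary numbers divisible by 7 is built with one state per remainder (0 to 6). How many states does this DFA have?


Divisibility by 7 is tracked via the remainder mod 7: 0, 1, ..., 6
The construction assigns one state to each remainder
Number of remainders = 7

7


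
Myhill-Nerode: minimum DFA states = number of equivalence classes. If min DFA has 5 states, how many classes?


Myhill-Nerode theorem:
Number of equivalence classes = number of states in minimal DFA
Minimal DFA states = 5
Therefore equivalence classes = 5

5


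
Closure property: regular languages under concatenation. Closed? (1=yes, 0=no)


Regular languages are closed under:
- Union (DFA product construction)
- Intersection (DFA product construction)
- Complement (swap accept/reject states)
- Concatenation (NFA construction)
- Kleene star (NFA construction)
concatenation is in this list
Therefore: closed

1


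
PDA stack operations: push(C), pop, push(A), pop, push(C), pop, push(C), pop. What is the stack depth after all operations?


Tracing stack operations:
  push(C) -> stack = [C], depth=1
  pop -> removed C, stack = [], depth=0
  push(A) -> stack = [A], depth=1
  pop -> removed A, stack = [], depth=0
  push(C) -> stack = [C], depth=1
  pop -> removed C, stack = [], depth=0
  push(C) -> stack = [C], depth=1
  pop -> removed C, stack = [], depth=0
Final depth = 0

0


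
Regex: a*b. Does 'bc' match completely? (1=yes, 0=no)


Pattern: a*b
String: 'bc'
Pattern requires: zero or more 'a's followed by exactly one 'b'
Found 0 leading 'a's
Remaining: 'bc'
Remaining is not 'b' -> no match
Result: 0

0


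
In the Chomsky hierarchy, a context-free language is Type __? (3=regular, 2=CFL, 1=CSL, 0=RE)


Chomsky hierarchy levels:
  Type 3: Regular (DFA/NFA/regex)
  Type 2: Context-free (PDA)
  Type 1: Context-sensitive
  Type 0: Recursively enumerable (TM)
'context-free' corresponds to Type 2

2


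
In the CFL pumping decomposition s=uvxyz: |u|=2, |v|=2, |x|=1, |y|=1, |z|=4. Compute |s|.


|s| = |u| + |v| + |x| + |y| + |z|
= 2 + 2 + 1 + 1 + 4
= 4 + 1 + 5
= 5 + 5
= 10

10


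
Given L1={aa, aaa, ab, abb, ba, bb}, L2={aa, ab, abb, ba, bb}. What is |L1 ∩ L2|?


L1 = {aa, aaa, ab, abb, ba, bb}
L2 = {aa, ab, abb, ba, bb}
Checking each string in L1 against L2:
  'aa': in L2? Yes
  'aaa': in L2? No
  'ab': in L2? Yes
  'abb': in L2? Yes
  'ba': in L2? Yes
  'bb': in L2? Yes
Intersection = {aa, ab, abb, ba, bb}
|L1 ∩ L2| = 5

5


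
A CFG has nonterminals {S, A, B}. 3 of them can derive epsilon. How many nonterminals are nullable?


Nonterminals: {S, A, B}
A nonterminal is nullable if it can derive epsilon
Counting nullable nonterminals: 3
Total nullable = 3

3


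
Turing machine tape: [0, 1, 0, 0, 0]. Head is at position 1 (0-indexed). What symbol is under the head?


Tape: [0, 1, 0, 0, 0]
Positions: 0 1 2 3 4
Values:    0 1 0 0 0
Head at position 1
tape[1] = 1

1


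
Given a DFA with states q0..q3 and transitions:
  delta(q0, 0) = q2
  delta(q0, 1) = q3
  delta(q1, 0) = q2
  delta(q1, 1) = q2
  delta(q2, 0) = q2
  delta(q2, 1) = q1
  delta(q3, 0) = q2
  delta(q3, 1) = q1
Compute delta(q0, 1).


Looking up transition function:
delta(q0, 1) in the table
Row: q0, Column: 1
Result: q3

q3


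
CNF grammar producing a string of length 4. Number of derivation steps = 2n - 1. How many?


Chomsky Normal Form derivation:
String length n = 4
Each step either:
  - Splits a nonterminal into two (n-1 such steps)
  - Converts a nonterminal to terminal (n such steps)
Total = (n-1) + n = 2n - 1
= 2(4) - 1
= 8 - 1
= 7

7


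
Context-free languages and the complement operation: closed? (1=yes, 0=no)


CFL closure properties:
  Closed under: union, concatenation, Kleene star
  NOT closed under: intersection, complement
Operation 'complement' is in not-closed list -> No (not closed)

0


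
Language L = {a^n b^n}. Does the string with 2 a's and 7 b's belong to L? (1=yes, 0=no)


Language requires equal numbers of a's and b's
PDA pushes for each 'a', pops for each 'b'
Number of a's = 2
Number of b's = 7
2 != 7 -> Reject

0


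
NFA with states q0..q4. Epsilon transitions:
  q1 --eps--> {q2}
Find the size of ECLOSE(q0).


Starting from q0
Initialize closure = {q0}
q0 has no outgoing epsilon transitions -> nothing to add
Final closure: {q0}
Size = 1

1


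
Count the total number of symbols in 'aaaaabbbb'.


String: 'aaaaabbbb'
Counting characters:
  'a' appears 5 time(s)
  'b' appears 4 time(s)
Total length = 5 + 4 = 9

9


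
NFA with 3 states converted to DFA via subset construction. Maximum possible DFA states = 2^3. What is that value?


NFA has 3 states
Subset construction: each DFA state = subset of NFA states
Maximum subsets = 2^3
2^3 = 8

8


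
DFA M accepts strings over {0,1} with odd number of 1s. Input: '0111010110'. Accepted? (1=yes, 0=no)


DFA has 2 states: q_even (start, accept=no) and q_odd
Processing string '0111010110' character by character:
  Position 0: read '0', 1-count=0 -> q_even (no change)
  Position 1: read '1', 1-count=1 -> q_odd
  Position 2: read '1', 1-count=2 -> q_even
  Position 3: read '1', 1-count=3 -> q_odd
  Position 4: read '0', 1-count=3 -> q_odd (no change)
  Position 5: read '1', 1-count=4 -> q_even
  Position 6: read '0', 1-count=4 -> q_even (no change)
  Position 7: read '1', 1-count=5 -> q_odd
  Position 8: read '1', 1-count=6 -> q_even
  Position 9: read '0', 1-count=6 -> q_even (no change)
Final state: q_even, total 1s = 6 (even); the DFA requires an odd count -> reject

0


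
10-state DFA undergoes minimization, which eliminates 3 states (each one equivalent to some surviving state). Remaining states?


Original DFA: 10 states
Redundant states removed: 3
Minimized states = original - removed
= 10 - 3
= 7

7


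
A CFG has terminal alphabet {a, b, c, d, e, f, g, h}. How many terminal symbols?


Terminal symbols: a, b, c, d, e, f, g, h
Counting each: a (#1), b (#2), c (#3), d (#4), e (#5), f (#6), g (#7), h (#8)
Total = 8

8


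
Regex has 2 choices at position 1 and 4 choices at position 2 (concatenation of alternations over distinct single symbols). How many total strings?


First group: 2 alternatives
Second group: 4 alternatives
Concatenation: each choice from group 1 pairs with each from group 2
Total = 2 x 4 = 8

8


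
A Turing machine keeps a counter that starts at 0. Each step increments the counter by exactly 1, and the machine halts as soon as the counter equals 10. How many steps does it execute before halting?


Counter starts at 0. Counting sequence:
  Step 1: counter = 1
  Step 2: counter = 2
  Step 3: counter = 3
  Step 4: counter = 4
  Step 5: counter = 5
  Step 6: counter = 6
  ...
  Step 10: counter = 10
Counter reached 10 -> halt
Total steps = 10

10


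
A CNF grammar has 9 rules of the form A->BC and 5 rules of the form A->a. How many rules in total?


CNF allows two rule forms:
  A -> BC (binary): 9 rules
  A -> a (terminal): 5 rules
Total = 9 + 5 = 14

14


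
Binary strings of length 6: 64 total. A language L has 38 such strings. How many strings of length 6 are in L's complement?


Alphabet: {0,1}
String length: 6
Total strings of length 6 = 2^6 = 64
Strings in L = 38
Complement = total - |L|
= 64 - 38
= 26

26


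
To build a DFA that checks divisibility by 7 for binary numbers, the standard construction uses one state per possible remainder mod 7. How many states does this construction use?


Divisibility by 7 is tracked via the remainder mod 7: 0, 1, ..., 6
The construction assigns one state to each remainder
Number of remainders = 7

7


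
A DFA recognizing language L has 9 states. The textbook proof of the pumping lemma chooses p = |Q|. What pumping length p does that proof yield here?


Pumping lemma for regular languages (standard proof):
Take p = |Q|, the number of DFA states.
Any string of length >= |Q| passes through |Q|+1 states while reading its first |Q| symbols,
so by pigeonhole some state repeats, giving the loop that can be pumped.
Here |Q| = 9
Therefore the proof uses p = 9

9


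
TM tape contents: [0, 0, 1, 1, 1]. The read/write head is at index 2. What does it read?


Tape: [0, 0, 1, 1, 1]
Positions: 0 1 2 3 4
Values:    0 0 1 1 1
Head at position 2
tape[2] = 1

1


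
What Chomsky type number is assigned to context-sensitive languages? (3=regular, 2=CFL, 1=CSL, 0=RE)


Chomsky hierarchy levels:
  Type 3: Regular (DFA/NFA/regex)
  Type 2: Context-free (PDA)
  Type 1: Context-sensitive
  Type 0: Recursively enumerable (TM)
'context-sensitive' corresponds to Type 1

1


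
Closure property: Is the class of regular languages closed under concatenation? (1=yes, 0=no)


Regular languages are closed under all standard operations:
- Union: Yes (product construction)
- Intersection: Yes (product construction)
- Complement: Yes (swap accept/reject)
- Concatenation: Yes (NFA construction)
Operation: concatenation -> Closed

1


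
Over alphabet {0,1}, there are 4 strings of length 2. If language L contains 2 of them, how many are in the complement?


Alphabet: {0,1}
String length: 2
Total strings of length 2 = 2^2 = 4
Strings in L = 2
Complement = total - |L|
= 4 - 2
= 2

2


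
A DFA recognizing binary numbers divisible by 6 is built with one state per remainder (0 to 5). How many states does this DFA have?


Divisibility by 6 is tracked via the remainder mod 6: 0, 1, ..., 5
The construction assigns one state to each remainder
Number of remainders = 6

6


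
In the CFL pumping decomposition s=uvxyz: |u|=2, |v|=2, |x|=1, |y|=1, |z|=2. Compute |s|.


|s| = |u| + |v| + |x| + |y| + |z|
= 2 + 2 + 1 + 1 + 2
= 4 + 1 + 3
= 5 + 3
= 8

8


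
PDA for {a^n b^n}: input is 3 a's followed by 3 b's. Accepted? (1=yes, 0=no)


Language requires equal numbers of a's and b's
PDA pushes for each 'a', pops for each 'b'
Number of a's = 3
Number of b's = 3
3 == 3 -> Accept

1


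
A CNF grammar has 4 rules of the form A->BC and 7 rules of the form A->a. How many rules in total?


CNF allows two rule forms:
  A -> BC (binary): 4 rules
  A -> a (terminal): 7 rules
Total = 4 + 7 = 11

11


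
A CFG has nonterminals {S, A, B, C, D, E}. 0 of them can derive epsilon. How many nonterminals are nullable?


Nonterminals: {S, A, B, C, D, E}
A nonterminal is nullable if it can derive epsilon
Counting nullable nonterminals: 0
Total nullable = 0

0


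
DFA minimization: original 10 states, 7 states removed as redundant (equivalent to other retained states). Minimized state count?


Original DFA: 10 states
Redundant states removed: 7
Minimized states = original - removed
= 10 - 7
= 3

3


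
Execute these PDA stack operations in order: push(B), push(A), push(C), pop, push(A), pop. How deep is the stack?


Tracing stack operations:
  push(B) -> stack = [B], depth=1
  push(A) -> stack = [B,A], depth=2
  push(C) -> stack = [B,A,C], depth=3
  pop -> removed C, stack = [B,A], depth=2
  push(A) -> stack = [B,A,A], depth=3
  pop -> removed A, stack = [B,A], depth=2
Final depth = 2

2


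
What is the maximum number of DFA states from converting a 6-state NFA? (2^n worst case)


NFA has 6 states
Subset construction: each DFA state = subset of NFA states
Maximum subsets = 2^6
2^6 = 64

64


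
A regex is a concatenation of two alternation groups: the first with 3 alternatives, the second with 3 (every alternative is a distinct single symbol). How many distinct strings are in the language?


First group: 3 alternatives
Second group: 3 alternatives
Concatenation: each choice from group 1 pairs with each from group 2
Total = 3 x 3 = 9

9


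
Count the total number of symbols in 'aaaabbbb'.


String: 'aaaabbbb'
Counting characters:
  'a' appears 4 time(s)
  'b' appears 4 time(s)
Total length = 4 + 4 = 8

8


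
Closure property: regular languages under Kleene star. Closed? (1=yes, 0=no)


Regular languages are closed under:
- Union (DFA product construction)
- Intersection (DFA product construction)
- Complement (swap accept/reject states)
- Concatenation (NFA construction)
- Kleene star (NFA construction)
Kleene star is in this list
Therefore: closed

1


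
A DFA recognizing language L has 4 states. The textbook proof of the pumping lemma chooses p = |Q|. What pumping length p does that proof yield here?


Pumping lemma for regular languages (standard proof):
Take p = |Q|, the number of DFA states.
Any string of length >= |Q| passes through |Q|+1 states while reading its first |Q| symbols,
so by pigeonhole some state repeats, giving the loop that can be pumped.
Here |Q| = 4
Therefore the proof uses p = 4

4


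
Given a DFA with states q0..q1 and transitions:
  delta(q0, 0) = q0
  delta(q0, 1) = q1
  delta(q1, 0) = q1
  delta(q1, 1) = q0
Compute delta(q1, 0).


Looking up transition function:
delta(q1, 0) in the table
Row: q1, Column: 0
Result: q1

q1


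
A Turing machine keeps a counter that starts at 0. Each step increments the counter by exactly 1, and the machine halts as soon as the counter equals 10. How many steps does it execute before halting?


Counter starts at 0. Counting sequence:
  Step 1: counter = 1
  Step 2: counter = 2
  Step 3: counter = 3
  Step 4: counter = 4
  Step 5: counter = 5
  Step 6: counter = 6
  ...
  Step 10: counter = 10
Counter reached 10 -> halt
Total steps = 10

10


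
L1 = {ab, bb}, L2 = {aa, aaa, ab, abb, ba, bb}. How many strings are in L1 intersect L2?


L1 = {ab, bb}
L2 = {aa, aaa, ab, abb, ba, bb}
Checking each string in L1 against L2:
  'ab': in L2? Yes
  'bb': in L2? Yes
Intersection = {ab, bb}
|L1 ∩ L2| = 2

2


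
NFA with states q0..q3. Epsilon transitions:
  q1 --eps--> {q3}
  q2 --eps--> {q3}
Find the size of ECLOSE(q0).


Starting from q0
Initialize closure = {q0}
q0 has no outgoing epsilon transitions -> nothing to add
Final closure: {q0}
Size = 1

1


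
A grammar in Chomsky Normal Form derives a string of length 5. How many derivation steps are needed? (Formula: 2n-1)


Chomsky Normal Form derivation:
String length n = 5
Each step either:
  - Splits a nonterminal into two (n-1 such steps)
  - Converts a nonterminal to terminal (n such steps)
Total = (n-1) + n = 2n - 1
= 2(5) - 1
= 10 - 1
= 9

9


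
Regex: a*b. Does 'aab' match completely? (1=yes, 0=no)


Pattern: a*b
String: 'aab'
Pattern requires: zero or more 'a's followed by exactly one 'b'
Found 2 leading 'a's
Remaining: 'b'
Remaining is exactly 'b' -> match
Result: 1

1


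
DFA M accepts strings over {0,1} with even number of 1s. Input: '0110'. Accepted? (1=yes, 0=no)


DFA has 2 states: q_even (start, accept=yes) and q_odd
Processing string '0110' character by character:
  Position 0: read '0', 1-count=0 -> q_even (no change)
  Position 1: read '1', 1-count=1 -> q_odd
  Position 2: read '1', 1-count=2 -> q_even
  Position 3: read '0', 1-count=2 -> q_even (no change)
Final state: q_even, total 1s = 2 (even); the DFA requires an even count -> accept

1


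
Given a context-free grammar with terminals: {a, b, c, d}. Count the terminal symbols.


Terminal symbols: a, b, c, d
Counting each: a (#1), b (#2), c (#3), d (#4)
Total = 4

4


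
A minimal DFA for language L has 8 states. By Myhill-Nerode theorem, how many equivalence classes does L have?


Myhill-Nerode theorem:
Number of equivalence classes = number of states in minimal DFA
Minimal DFA states = 8
Therefore equivalence classes = 8

8


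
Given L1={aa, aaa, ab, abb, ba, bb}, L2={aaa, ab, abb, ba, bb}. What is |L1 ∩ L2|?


L1 = {aa, aaa, ab, abb, ba, bb}
L2 = {aaa, ab, abb, ba, bb}
Checking each string in L1 against L2:
  'aa': in L2? No
  'aaa': in L2? Yes
  'ab': in L2? Yes
  'abb': in L2? Yes
  'ba': in L2? Yes
  'bb': in L2? Yes
Intersection = {aaa, ab, abb, ba, bb}
|L1 ∩ L2| = 5

5


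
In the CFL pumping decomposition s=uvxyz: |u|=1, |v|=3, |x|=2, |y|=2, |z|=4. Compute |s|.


|s| = |u| + |v| + |x| + |y| + |z|
= 1 + 3 + 2 + 2 + 4
= 4 + 2 + 6
= 6 + 6
= 12

12


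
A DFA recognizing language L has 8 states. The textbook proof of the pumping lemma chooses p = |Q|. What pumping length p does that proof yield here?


Pumping lemma for regular languages (standard proof):
Take p = |Q|, the number of DFA states.
Any string of length >= |Q| passes through |Q|+1 states while reading its first |Q| symbols,
so by pigeonhole some state repeats, giving the loop that can be pumped.
Here |Q| = 8
Therefore the proof uses p = 8

8


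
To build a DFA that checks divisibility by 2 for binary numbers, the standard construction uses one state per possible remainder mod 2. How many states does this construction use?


Divisibility by 2 is tracked via the remainder mod 2: 0, 1, ..., 1
The construction assigns one state to each remainder
Number of remainders = 2

2


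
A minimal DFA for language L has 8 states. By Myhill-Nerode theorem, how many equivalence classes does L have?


Myhill-Nerode theorem:
Number of equivalence classes = number of states in minimal DFA
Minimal DFA states = 8
Therefore equivalence classes = 8

8


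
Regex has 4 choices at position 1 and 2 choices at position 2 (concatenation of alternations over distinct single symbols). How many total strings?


First group: 4 alternatives
Second group: 2 alternatives
Concatenation: each choice from group 1 pairs with each from group 2
Total = 4 x 2 = 8

8


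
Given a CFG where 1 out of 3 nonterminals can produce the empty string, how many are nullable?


Nonterminals: {S, A, B}
A nonterminal is nullable if it can derive epsilon
Counting nullable nonterminals: 1
Total nullable = 1

1


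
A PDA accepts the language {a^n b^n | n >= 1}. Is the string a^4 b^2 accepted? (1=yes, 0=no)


Language requires equal numbers of a's and b's
PDA pushes for each 'a', pops for each 'b'
Number of a's = 4
Number of b's = 2
4 != 2 -> Reject

0


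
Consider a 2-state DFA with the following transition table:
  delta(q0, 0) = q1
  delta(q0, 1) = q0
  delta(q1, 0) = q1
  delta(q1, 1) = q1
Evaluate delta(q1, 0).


Looking up transition function:
delta(q1, 0) in the table
Row: q1, Column: 0
Result: q1

q1


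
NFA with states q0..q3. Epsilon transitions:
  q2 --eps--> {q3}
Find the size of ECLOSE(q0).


Starting from q0
Initialize closure = {q0}
q0 has no outgoing epsilon transitions -> nothing to add
Final closure: {q0}
Size = 1

1


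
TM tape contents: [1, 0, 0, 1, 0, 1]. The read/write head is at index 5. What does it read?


Tape: [1, 0, 0, 1, 0, 1]
Positions: 0 1 2 3 4 5
Values:    1 0 0 1 0 1
Head at position 5
tape[5] = 1

1


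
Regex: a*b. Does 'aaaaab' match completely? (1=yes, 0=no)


Pattern: a*b
String: 'aaaaab'
Pattern requires: zero or more 'a's followed by exactly one 'b'
Found 5 leading 'a's
Remaining: 'b'
Remaining is exactly 'b' -> match
Result: 1

1


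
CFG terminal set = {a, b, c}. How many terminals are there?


Terminal symbols: a, b, c
Counting each: a (#1), b (#2), c (#3)
Total = 3

3


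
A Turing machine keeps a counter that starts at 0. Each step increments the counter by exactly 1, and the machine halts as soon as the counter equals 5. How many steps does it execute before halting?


Counter starts at 0. Counting sequence:
  Step 1: counter = 1
  Step 2: counter = 2
  Step 3: counter = 3
  Step 4: counter = 4
  Step 5: counter = 5
Counter reached 5 -> halt
Total steps = 5

5


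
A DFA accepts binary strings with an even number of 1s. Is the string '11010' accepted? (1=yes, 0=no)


DFA has 2 states: q_even (start, accept=yes) and q_odd
Processing string '11010' character by character:
  Position 0: read '1', 1-count=1 -> q_odd
  Position 1: read '1', 1-count=2 -> q_even
  Position 2: read '0', 1-count=2 -> q_even (no change)
  Position 3: read '1', 1-count=3 -> q_odd
  Position 4: read '0', 1-count=3 -> q_odd (no change)
Final state: q_odd, total 1s = 3 (odd); the DFA requires an even count -> reject

0


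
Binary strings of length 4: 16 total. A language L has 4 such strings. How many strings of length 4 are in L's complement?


Alphabet: {0,1}
String length: 4
Total strings of length 4 = 2^4 = 16
Strings in L = 4
Complement = total - |L|
= 16 - 4
= 12

12


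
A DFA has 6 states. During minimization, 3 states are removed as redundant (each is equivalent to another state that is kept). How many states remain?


Original DFA: 6 states
Redundant states removed: 3
Minimized states = original - removed
= 6 - 3
= 3

3


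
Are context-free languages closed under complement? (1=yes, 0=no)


CFL closure properties:
  Closed under: union, concatenation, Kleene star
  NOT closed under: intersection, complement
Operation 'complement' is in not-closed list -> No (not closed)

0


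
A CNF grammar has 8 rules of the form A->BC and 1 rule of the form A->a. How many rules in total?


CNF allows two rule forms:
  A -> BC (binary): 8 rules
  A -> a (terminal): 1 rule
Total = 8 + 1 = 9

9


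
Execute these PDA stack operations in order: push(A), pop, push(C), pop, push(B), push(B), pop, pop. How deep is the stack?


Tracing stack operations:
  push(A) -> stack = [A], depth=1
  pop -> removed A, stack = [], depth=0
  push(C) -> stack = [C], depth=1
  pop -> removed C, stack = [], depth=0
  push(B) -> stack = [B], depth=1
  push(B) -> stack = [B,B], depth=2
  pop -> removed B, stack = [B], depth=1
  pop -> removed B, stack = [], depth=0
Final depth = 0

0


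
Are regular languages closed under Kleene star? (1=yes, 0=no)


Regular languages are closed under:
- Union (DFA product construction)
- Intersection (DFA product construction)
- Complement (swap accept/reject states)
- Concatenation (NFA construction)
- Kleene star (NFA construction)
Kleene star is in this list
Therefore: closed

1


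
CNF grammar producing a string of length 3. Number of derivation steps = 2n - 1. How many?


Chomsky Normal Form derivation:
String length n = 3
Each step either:
  - Splits a nonterminal into two (n-1 such steps)
  - Converts a nonterminal to terminal (n such steps)
Total = (n-1) + n = 2n - 1
= 2(3) - 1
= 6 - 1
= 5

5


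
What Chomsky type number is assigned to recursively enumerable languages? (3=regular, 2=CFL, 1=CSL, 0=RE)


Chomsky hierarchy levels:
  Type 3: Regular (DFA/NFA/regex)
  Type 2: Context-free (PDA)
  Type 1: Context-sensitive
  Type 0: Recursively enumerable (TM)
'recursively enumerable' corresponds to Type 0

0


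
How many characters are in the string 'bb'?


String: 'bb'
Counting characters:
  'b' appears 2 time(s)
Total length = 0 + 2 = 2

2


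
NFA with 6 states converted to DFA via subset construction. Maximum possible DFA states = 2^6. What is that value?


NFA has 6 states
Subset construction: each DFA state = subset of NFA states
Maximum subsets = 2^6
2^6 = 64

64


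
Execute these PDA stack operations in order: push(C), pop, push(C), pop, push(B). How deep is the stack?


Tracing stack operations:
  push(C) -> stack = [C], depth=1
  pop -> removed C, stack = [], depth=0
  push(C) -> stack = [C], depth=1
  pop -> removed C, stack = [], depth=0
  push(B) -> stack = [B], depth=1
Final depth = 1

1


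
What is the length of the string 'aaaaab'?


String: 'aaaaab'
Counting characters:
  'a' appears 5 time(s)
  'b' appears 1 time(s)
Total length = 5 + 1 = 6

6


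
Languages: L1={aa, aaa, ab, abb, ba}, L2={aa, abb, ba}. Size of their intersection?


L1 = {aa, aaa, ab, abb, ba}
L2 = {aa, abb, ba}
Checking each string in L1 against L2:
  'aa': in L2? Yes
  'aaa': in L2? No
  'ab': in L2? No
  'abb': in L2? Yes
  'ba': in L2? Yes
Intersection = {aa, abb, ba}
|L1 ∩ L2| = 3

3


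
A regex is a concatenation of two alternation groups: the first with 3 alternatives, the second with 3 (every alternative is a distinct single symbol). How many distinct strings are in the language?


First group: 3 alternatives
Second group: 3 alternatives
Concatenation: each choice from group 1 pairs with each from group 2
Total = 3 x 3 = 9

9


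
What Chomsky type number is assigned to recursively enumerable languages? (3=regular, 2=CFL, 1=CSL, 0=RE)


Chomsky hierarchy levels:
  Type 3: Regular (DFA/NFA/regex)
  Type 2: Context-free (PDA)
  Type 1: Context-sensitive
  Type 0: Recursively enumerable (TM)
'recursively enumerable' corresponds to Type 0

0


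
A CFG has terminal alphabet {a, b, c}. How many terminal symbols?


Terminal symbols: a, b, c
Counting each: a (#1), b (#2), c (#3)
Total = 3

3


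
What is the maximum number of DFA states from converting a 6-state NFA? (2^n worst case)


NFA has 6 states
Subset construction: each DFA state = subset of NFA states
Maximum subsets = 2^6
2^6 = 64

64


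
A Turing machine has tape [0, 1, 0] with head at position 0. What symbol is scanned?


Tape: [0, 1, 0]
Positions: 0 1 2
Values:    0 1 0
Head at position 0
tape[0] = 0

0


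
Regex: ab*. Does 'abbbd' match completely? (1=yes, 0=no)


Pattern: ab*
String: 'abbbd'
Pattern requires: exactly one 'a' followed by zero or more 'b's
First char is 'a' -> OK
Rest 'bbbd': all b's? No
Result: 0

0


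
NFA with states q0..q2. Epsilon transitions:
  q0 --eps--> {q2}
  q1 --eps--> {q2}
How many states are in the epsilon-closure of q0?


Starting from q0
Initialize closure = {q0}
Follow epsilon from q0 -> add q2
Final closure: {q0, q2}
Size = 2

2


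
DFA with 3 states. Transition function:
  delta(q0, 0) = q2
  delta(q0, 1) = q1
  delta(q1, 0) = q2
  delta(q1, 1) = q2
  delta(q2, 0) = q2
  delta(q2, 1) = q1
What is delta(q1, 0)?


Looking up transition function:
delta(q1, 0) in the table
Row: q1, Column: 0
Result: q2

q2


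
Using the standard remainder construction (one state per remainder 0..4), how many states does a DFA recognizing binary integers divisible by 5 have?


Divisibility by 5 is tracked via the remainder mod 5: 0, 1, ..., 4
The construction assigns one state to each remainder
Number of remainders = 5

5


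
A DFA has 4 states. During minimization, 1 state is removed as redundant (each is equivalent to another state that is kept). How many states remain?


Original DFA: 4 states
Redundant states removed: 1
Minimized states = original - removed
= 4 - 1
= 3

3


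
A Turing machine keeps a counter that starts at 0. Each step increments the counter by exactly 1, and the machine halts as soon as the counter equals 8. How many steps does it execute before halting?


Counter starts at 0. Counting sequence:
  Step 1: counter = 1
  Step 2: counter = 2
  Step 3: counter = 3
  Step 4: counter = 4
  Step 5: counter = 5
  Step 6: counter = 6
  Step 7: counter = 7
  Step 8: counter = 8
Counter reached 8 -> halt
Total steps = 8

8


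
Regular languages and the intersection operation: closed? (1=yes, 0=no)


Regular languages are closed under all standard operations:
- Union: Yes (product construction)
- Intersection: Yes (product construction)
- Complement: Yes (swap accept/reject)
- Concatenation: Yes (NFA construction)
Operation: intersection -> Closed

1
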